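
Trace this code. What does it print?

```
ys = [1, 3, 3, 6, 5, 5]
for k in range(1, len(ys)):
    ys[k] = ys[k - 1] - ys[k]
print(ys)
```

k=1: ys[1] = 1-3 = -2 → [1, -2, 3, 6, 5, 5]
k=2: ys[2] = (-2)-3 = -5 → [1, -2, -5, 6, 5, 5]
k=3: ys[3] = (-5)-6 = -11 → [1, -2, -5, -11, 5, 5]
k=4: ys[4] = (-11)-5 = -16 → [1, -2, -5, -11, -16, 5]
k=5: ys[5] = (-16)-5 = -21 → [1, -2, -5, -11, -16, -21]

[1, -2, -5, -11, -16, -21]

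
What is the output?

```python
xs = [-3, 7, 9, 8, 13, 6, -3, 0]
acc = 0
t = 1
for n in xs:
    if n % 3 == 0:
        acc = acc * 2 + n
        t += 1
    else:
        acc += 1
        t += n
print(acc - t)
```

n=-3: %3==0, acc = 0*2+(-3) = -3; t=2
n=7: not %3==0, acc = (-3)+1 = -2; t=9
n=9: %3==0, acc = (-2)*2+9 = 5; t=10
n=8: not %3==0, acc = 5+1 = 6; t=18
n=13: not %3==0, acc = 6+1 = 7; t=31
n=6: %3==0, acc = 7*2+6 = 20; t=32
n=-3: %3==0, acc = 20*2+(-3) = 37; t=33
n=0: %3==0, acc = 37*2+0 = 74; t=34
acc-t = 74-34 = 40

40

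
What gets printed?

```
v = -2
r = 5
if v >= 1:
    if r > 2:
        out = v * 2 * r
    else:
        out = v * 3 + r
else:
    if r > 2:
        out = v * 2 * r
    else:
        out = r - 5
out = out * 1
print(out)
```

v=-2, r=5
v >= 1 is False; r > 2 is True
→ out = v * 2 * r = -20
out = (-20)*1 = -20

-20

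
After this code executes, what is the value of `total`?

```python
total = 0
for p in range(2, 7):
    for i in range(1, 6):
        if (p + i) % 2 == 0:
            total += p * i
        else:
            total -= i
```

p=2,i=1: odd sum, total = 0-1 = -1
p=2,i=2: even sum, total = (-1)+4 = 3
p=2,i=3: odd sum, total = 3-3 = 0
p=2,i=4: even sum, total = 0+8 = 8
p=2,i=5: odd sum, total = 8-5 = 3
p=3,i=1: even sum, total = 3+3 = 6
p=3,i=2: odd sum, total = 6-2 = 4
p=3,i=3: even sum, total = 4+9 = 13
p=3,i=4: odd sum, total = 13-4 = 9
p=3,i=5: even sum, total = 9+15 = 24
p=4,i=1: odd sum, total = 24-1 = 23
p=4,i=2: even sum, total = 23+8 = 31
p=4,i=3: odd sum, total = 31-3 = 28
p=4,i=4: even sum, total = 28+16 = 44
p=4,i=5: odd sum, total = 44-5 = 39
p=5,i=1: even sum, total = 39+5 = 44
p=5,i=2: odd sum, total = 44-2 = 42
p=5,i=3: even sum, total = 42+15 = 57
p=5,i=4: odd sum, total = 57-4 = 53
p=5,i=5: even sum, total = 53+25 = 78
p=6,i=1: odd sum, total = 78-1 = 77
p=6,i=2: even sum, total = 77+12 = 89
p=6,i=3: odd sum, total = 89-3 = 86
p=6,i=4: even sum, total = 86+24 = 110
p=6,i=5: odd sum, total = 110-5 = 105

105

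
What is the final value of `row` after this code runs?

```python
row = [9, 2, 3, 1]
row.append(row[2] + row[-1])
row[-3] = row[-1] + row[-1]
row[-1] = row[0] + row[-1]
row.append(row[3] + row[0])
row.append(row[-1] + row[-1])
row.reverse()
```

append row[2]+row[-1] = 3+1 = 4 → [9, 2, 3, 1, 4]
row[-3] = row[-1]+row[-1] = 4+4 = 8 → [9, 2, 8, 1, 4]
row[-1] = row[0]+row[-1] = 9+4 = 13 → [9, 2, 8, 1, 13]
append row[3]+row[0] = 1+9 = 10 → [9, 2, 8, 1, 13, 10]
append row[-1]+row[-1] = 10+10 = 20 → [9, 2, 8, 1, 13, 10, 20]
reverse → [20, 10, 13, 1, 8, 2, 9]

[20, 10, 13, 1, 8, 2, 9]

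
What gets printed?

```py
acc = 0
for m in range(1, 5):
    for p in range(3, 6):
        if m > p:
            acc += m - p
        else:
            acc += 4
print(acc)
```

m=1,p=3: not 1>3, acc = 0+4 = 4
m=1,p=4: not 1>4, acc = 4+4 = 8
m=1,p=5: not 1>5, acc = 8+4 = 12
m=2,p=3: not 2>3, acc = 12+4 = 16
m=2,p=4: not 2>4, acc = 16+4 = 20
m=2,p=5: not 2>5, acc = 20+4 = 24
m=3,p=3: not 3>3, acc = 24+4 = 28
m=3,p=4: not 3>4, acc = 28+4 = 32
m=3,p=5: not 3>5, acc = 32+4 = 36
m=4,p=3: 4>3, acc = 36+1 = 37
m=4,p=4: not 4>4, acc = 37+4 = 41
m=4,p=5: not 4>5, acc = 41+4 = 45

45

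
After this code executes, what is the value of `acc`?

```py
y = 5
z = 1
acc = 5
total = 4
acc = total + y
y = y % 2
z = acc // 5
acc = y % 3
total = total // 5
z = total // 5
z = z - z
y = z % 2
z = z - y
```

acc = 4+5 = 9
y = 5%2 = 1
z = 9//5 = 1
acc = 1%3 = 1
total = 4//5 = 0
z = 0//5 = 0
z = 0-0 = 0
y = 0%2 = 0
z = 0-0 = 0

1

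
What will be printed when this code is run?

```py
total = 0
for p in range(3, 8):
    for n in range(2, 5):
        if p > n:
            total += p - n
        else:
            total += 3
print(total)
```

40

p=3,n=2: 3>2, total = 0+1 = 1
p=3,n=3: not 3>3, total = 1+3 = 4
p=3,n=4: not 3>4, total = 4+3 = 7
p=4,n=2: 4>2, total = 7+2 = 9
p=4,n=3: 4>3, total = 9+1 = 10
p=4,n=4: not 4>4, total = 10+3 = 13
p=5,n=2: 5>2, total = 13+3 = 16
p=5,n=3: 5>3, total = 16+2 = 18
p=5,n=4: 5>4, total = 18+1 = 19
p=6,n=2: 6>2, total = 19+4 = 23
p=6,n=3: 6>3, total = 23+3 = 26
p=6,n=4: 6>4, total = 26+2 = 28
p=7,n=2: 7>2, total = 28+5 = 33
p=7,n=3: 7>3, total = 33+4 = 37
p=7,n=4: 7>4, total = 37+3 = 40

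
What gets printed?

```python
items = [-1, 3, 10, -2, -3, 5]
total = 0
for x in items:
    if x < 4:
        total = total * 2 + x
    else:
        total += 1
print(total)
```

x=-1: <4, total = 0*2+(-1) = -1
x=3: <4, total = (-1)*2+3 = 1
x=10: not <4, total = 1+1 = 2
x=-2: <4, total = 2*2+(-2) = 2
x=-3: <4, total = 2*2+(-3) = 1
x=5: not <4, total = 1+1 = 2

2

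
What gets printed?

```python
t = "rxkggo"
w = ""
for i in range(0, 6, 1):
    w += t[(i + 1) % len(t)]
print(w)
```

i=0: add t[1]='x' → 'x'
i=1: add t[2]='k' → 'xk'
i=2: add t[3]='g' → 'xkg'
i=3: add t[4]='g' → 'xkgg'
i=4: add t[5]='o' → 'xkggo'
i=5: add t[0]='r' → 'xkggor'

xkggor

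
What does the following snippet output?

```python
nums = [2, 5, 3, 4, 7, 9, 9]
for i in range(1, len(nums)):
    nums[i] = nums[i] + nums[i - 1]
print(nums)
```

[2, 7, 10, 14, 21, 30, 39]

i=1: nums[1] = 5+2 = 7 → [2, 7, 3, 4, 7, 9, 9]
i=2: nums[2] = 3+7 = 10 → [2, 7, 10, 4, 7, 9, 9]
i=3: nums[3] = 4+10 = 14 → [2, 7, 10, 14, 7, 9, 9]
i=4: nums[4] = 7+14 = 21 → [2, 7, 10, 14, 21, 9, 9]
i=5: nums[5] = 9+21 = 30 → [2, 7, 10, 14, 21, 30, 9]
i=6: nums[6] = 9+30 = 39 → [2, 7, 10, 14, 21, 30, 39]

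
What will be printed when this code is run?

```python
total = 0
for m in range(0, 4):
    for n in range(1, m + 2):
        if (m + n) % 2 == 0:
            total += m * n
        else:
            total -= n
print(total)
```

4

m=0,n=1: odd sum, total = 0-1 = -1
m=1,n=1: even sum, total = (-1)+1 = 0
m=1,n=2: odd sum, total = 0-2 = -2
m=2,n=1: odd sum, total = (-2)-1 = -3
m=2,n=2: even sum, total = (-3)+4 = 1
m=2,n=3: odd sum, total = 1-3 = -2
m=3,n=1: even sum, total = (-2)+3 = 1
m=3,n=2: odd sum, total = 1-2 = -1
m=3,n=3: even sum, total = (-1)+9 = 8
m=3,n=4: odd sum, total = 8-4 = 4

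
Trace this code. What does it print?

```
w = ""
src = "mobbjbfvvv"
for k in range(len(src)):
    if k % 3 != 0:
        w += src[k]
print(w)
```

k=0: skip
k=1: add 'o' → 'o'
k=2: add 'b' → 'ob'
k=3: skip
k=4: add 'j' → 'obj'
k=5: add 'b' → 'objb'
k=6: skip
k=7: add 'v' → 'objbv'
k=8: add 'v' → 'objbvv'
k=9: skip

objbvv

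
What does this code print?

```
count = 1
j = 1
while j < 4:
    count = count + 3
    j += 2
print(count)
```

7

j=1: count = 1+3 = 4
j=3: count = 4+3 = 7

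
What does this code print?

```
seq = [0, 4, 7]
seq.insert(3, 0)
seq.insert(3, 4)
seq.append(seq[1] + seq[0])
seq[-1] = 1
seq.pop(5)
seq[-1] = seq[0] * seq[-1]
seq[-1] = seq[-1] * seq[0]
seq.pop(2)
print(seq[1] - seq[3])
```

4

insert 0 at 3 → [0, 4, 7, 0]
insert 4 at 3 → [0, 4, 7, 4, 0]
append seq[1]+seq[0] = 4+0 = 4 → [0, 4, 7, 4, 0, 4]
seq[-1] = 1 → [0, 4, 7, 4, 0, 1]
pop(5) removes 1 → [0, 4, 7, 4, 0]
seq[-1] = seq[0]*seq[-1] = 0*0 = 0 → [0, 4, 7, 4, 0]
seq[-1] = seq[-1]*seq[0] = 0*0 = 0 → [0, 4, 7, 4, 0]
pop(2) removes 7 → [0, 4, 4, 0]
seq[1]-seq[3] = 4-0 = 4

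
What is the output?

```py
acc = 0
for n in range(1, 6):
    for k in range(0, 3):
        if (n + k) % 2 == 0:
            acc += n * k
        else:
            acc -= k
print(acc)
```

n=1,k=0: odd sum, acc = 0-0 = 0
n=1,k=1: even sum, acc = 0+1 = 1
n=1,k=2: odd sum, acc = 1-2 = -1
n=2,k=0: even sum, acc = (-1)+0 = -1
n=2,k=1: odd sum, acc = (-1)-1 = -2
n=2,k=2: even sum, acc = (-2)+4 = 2
n=3,k=0: odd sum, acc = 2-0 = 2
n=3,k=1: even sum, acc = 2+3 = 5
n=3,k=2: odd sum, acc = 5-2 = 3
n=4,k=0: even sum, acc = 3+0 = 3
n=4,k=1: odd sum, acc = 3-1 = 2
n=4,k=2: even sum, acc = 2+8 = 10
n=5,k=0: odd sum, acc = 10-0 = 10
n=5,k=1: even sum, acc = 10+5 = 15
n=5,k=2: odd sum, acc = 15-2 = 13

13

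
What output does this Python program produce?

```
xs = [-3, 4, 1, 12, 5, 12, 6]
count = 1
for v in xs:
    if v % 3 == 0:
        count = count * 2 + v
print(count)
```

70

v=-3: %3==0, count = 1*2+(-3) = -1
v=4: not %3==0
v=1: not %3==0
v=12: %3==0, count = (-1)*2+12 = 10
v=5: not %3==0
v=12: %3==0, count = 10*2+12 = 32
v=6: %3==0, count = 32*2+6 = 70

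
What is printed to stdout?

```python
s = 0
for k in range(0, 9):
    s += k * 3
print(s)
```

108

k=0: s = 0+0*3 = 0
k=1: s = 0+1*3 = 3
k=2: s = 3+2*3 = 9
k=3: s = 9+3*3 = 18
k=4: s = 18+4*3 = 30
k=5: s = 30+5*3 = 45
k=6: s = 45+6*3 = 63
k=7: s = 63+7*3 = 84
k=8: s = 84+8*3 = 108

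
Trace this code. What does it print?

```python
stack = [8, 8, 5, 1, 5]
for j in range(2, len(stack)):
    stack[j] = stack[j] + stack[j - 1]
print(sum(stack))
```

j=2: stack[2] = 5+8 = 13 → [8, 8, 13, 1, 5]
j=3: stack[3] = 1+13 = 14 → [8, 8, 13, 14, 5]
j=4: stack[4] = 5+14 = 19 → [8, 8, 13, 14, 19]
sum = 62

62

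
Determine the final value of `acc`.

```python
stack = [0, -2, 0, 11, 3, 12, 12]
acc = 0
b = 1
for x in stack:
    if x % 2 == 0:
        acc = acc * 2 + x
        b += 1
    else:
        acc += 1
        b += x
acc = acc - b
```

8

x=0: even, acc = 0*2+0 = 0; b=2
x=-2: even, acc = 0*2+(-2) = -2; b=3
x=0: even, acc = (-2)*2+0 = -4; b=4
x=11: not even, acc = (-4)+1 = -3; b=15
x=3: not even, acc = (-3)+1 = -2; b=18
x=12: even, acc = (-2)*2+12 = 8; b=19
x=12: even, acc = 8*2+12 = 28; b=20
acc-b = 28-20 = 8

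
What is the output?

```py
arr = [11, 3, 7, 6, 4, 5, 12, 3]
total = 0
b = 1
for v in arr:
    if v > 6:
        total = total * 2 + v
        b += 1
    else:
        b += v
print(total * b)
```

v=11: >6, total = 0*2+11 = 11; b=2
v=3: not >6; b=5
v=7: >6, total = 11*2+7 = 29; b=6
v=6: not >6; b=12
v=4: not >6; b=16
v=5: not >6; b=21
v=12: >6, total = 29*2+12 = 70; b=22
v=3: not >6; b=25
total*b = 70*25 = 1750

1750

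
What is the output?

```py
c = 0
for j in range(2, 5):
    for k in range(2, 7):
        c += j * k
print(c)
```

j=2,k=2: c = 0+4 = 4
j=2,k=3: c = 4+6 = 10
j=2,k=4: c = 10+8 = 18
j=2,k=5: c = 18+10 = 28
j=2,k=6: c = 28+12 = 40
j=3,k=2: c = 40+6 = 46
j=3,k=3: c = 46+9 = 55
j=3,k=4: c = 55+12 = 67
j=3,k=5: c = 67+15 = 82
j=3,k=6: c = 82+18 = 100
j=4,k=2: c = 100+8 = 108
j=4,k=3: c = 108+12 = 120
j=4,k=4: c = 120+16 = 136
j=4,k=5: c = 136+20 = 156
j=4,k=6: c = 156+24 = 180

180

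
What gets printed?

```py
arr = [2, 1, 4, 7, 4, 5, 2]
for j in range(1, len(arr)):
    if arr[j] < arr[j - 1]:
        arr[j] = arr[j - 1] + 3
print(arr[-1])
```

j=1: 1<2, arr[1] = 2+3 = 5 → [2, 5, 4, 7, 4, 5, 2]
j=2: 4<5, arr[2] = 5+3 = 8 → [2, 5, 8, 7, 4, 5, 2]
j=3: 7<8, arr[3] = 8+3 = 11 → [2, 5, 8, 11, 4, 5, 2]
j=4: 4<11, arr[4] = 11+3 = 14 → [2, 5, 8, 11, 14, 5, 2]
j=5: 5<14, arr[5] = 14+3 = 17 → [2, 5, 8, 11, 14, 17, 2]
j=6: 2<17, arr[6] = 17+3 = 20 → [2, 5, 8, 11, 14, 17, 20]

20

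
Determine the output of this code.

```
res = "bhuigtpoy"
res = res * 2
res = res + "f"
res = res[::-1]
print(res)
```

fyoptgiuhbyoptgiuhb

repeat ×2 → 'bhuigtpoybhuigtpoy'
+ 'f' → 'bhuigtpoybhuigtpoyf'
reverse → 'fyoptgiuhbyoptgiuhb'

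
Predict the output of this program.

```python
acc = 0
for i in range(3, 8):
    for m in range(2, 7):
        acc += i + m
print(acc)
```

225

i=3,m=2: acc = 0+5 = 5
i=3,m=3: acc = 5+6 = 11
i=3,m=4: acc = 11+7 = 18
i=3,m=5: acc = 18+8 = 26
i=3,m=6: acc = 26+9 = 35
i=4,m=2: acc = 35+6 = 41
i=4,m=3: acc = 41+7 = 48
i=4,m=4: acc = 48+8 = 56
i=4,m=5: acc = 56+9 = 65
i=4,m=6: acc = 65+10 = 75
i=5,m=2: acc = 75+7 = 82
i=5,m=3: acc = 82+8 = 90
i=5,m=4: acc = 90+9 = 99
i=5,m=5: acc = 99+10 = 109
i=5,m=6: acc = 109+11 = 120
i=6,m=2: acc = 120+8 = 128
i=6,m=3: acc = 128+9 = 137
i=6,m=4: acc = 137+10 = 147
i=6,m=5: acc = 147+11 = 158
i=6,m=6: acc = 158+12 = 170
i=7,m=2: acc = 170+9 = 179
i=7,m=3: acc = 179+10 = 189
i=7,m=4: acc = 189+11 = 200
i=7,m=5: acc = 200+12 = 212
i=7,m=6: acc = 212+13 = 225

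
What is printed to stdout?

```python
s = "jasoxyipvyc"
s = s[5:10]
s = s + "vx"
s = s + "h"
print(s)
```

yipvyvxh

slice [5:10] → 'yipvy'
+ 'vx' → 'yipvyvx'
+ 'h' → 'yipvyvxh'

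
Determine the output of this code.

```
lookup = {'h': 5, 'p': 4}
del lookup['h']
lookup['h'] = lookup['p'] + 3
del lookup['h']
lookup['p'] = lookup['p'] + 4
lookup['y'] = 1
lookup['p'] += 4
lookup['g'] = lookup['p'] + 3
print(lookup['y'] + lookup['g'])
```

del 'h' → {'p': 4}
lookup['h'] = lookup['p']+3 = 7 → {'p': 4, 'h': 7}
del 'h' → {'p': 4}
lookup['p'] = lookup['p']+4 = 8 → {'p': 8}
lookup['y'] = 1 → {'p': 8, 'y': 1}
lookup['p'] = 8+4 = 12 → {'p': 12, 'y': 1}
lookup['g'] = lookup['p']+3 = 15 → {'p': 12, 'y': 1, 'g': 15}
lookup['y']+lookup['g'] = 1+15 = 16

16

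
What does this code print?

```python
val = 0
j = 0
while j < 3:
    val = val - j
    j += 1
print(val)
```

-3

j=0: val = 0-0 = 0
j=1: val = 0-1 = -1
j=2: val = (-1)-2 = -3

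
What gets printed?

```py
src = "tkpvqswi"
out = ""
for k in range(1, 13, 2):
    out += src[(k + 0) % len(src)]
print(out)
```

kvsikv

k=1: add src[1]='k' → 'k'
k=3: add src[3]='v' → 'kv'
k=5: add src[5]='s' → 'kvs'
k=7: add src[7]='i' → 'kvsi'
k=9: add src[1]='k' → 'kvsik'
k=11: add src[3]='v' → 'kvsikv'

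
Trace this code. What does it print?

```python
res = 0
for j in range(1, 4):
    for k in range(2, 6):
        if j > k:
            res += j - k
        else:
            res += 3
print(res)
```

j=1,k=2: not 1>2, res = 0+3 = 3
j=1,k=3: not 1>3, res = 3+3 = 6
j=1,k=4: not 1>4, res = 6+3 = 9
j=1,k=5: not 1>5, res = 9+3 = 12
j=2,k=2: not 2>2, res = 12+3 = 15
j=2,k=3: not 2>3, res = 15+3 = 18
j=2,k=4: not 2>4, res = 18+3 = 21
j=2,k=5: not 2>5, res = 21+3 = 24
j=3,k=2: 3>2, res = 24+1 = 25
j=3,k=3: not 3>3, res = 25+3 = 28
j=3,k=4: not 3>4, res = 28+3 = 31
j=3,k=5: not 3>5, res = 31+3 = 34

34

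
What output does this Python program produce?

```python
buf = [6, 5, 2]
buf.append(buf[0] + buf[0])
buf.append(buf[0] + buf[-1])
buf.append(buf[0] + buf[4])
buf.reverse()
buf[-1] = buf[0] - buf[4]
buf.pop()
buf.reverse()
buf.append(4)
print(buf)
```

append buf[0]+buf[0] = 6+6 = 12 → [6, 5, 2, 12]
append buf[0]+buf[-1] = 6+12 = 18 → [6, 5, 2, 12, 18]
append buf[0]+buf[4] = 6+18 = 24 → [6, 5, 2, 12, 18, 24]
reverse → [24, 18, 12, 2, 5, 6]
buf[-1] = buf[0]-buf[4] = 24-5 = 19 → [24, 18, 12, 2, 5, 19]
pop() removes 19 → [24, 18, 12, 2, 5]
reverse → [5, 2, 12, 18, 24]
append 4 → [5, 2, 12, 18, 24, 4]

[5, 2, 12, 18, 24, 4]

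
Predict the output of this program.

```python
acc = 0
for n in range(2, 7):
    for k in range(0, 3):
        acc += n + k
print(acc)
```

75

n=2,k=0: acc = 0+2 = 2
n=2,k=1: acc = 2+3 = 5
n=2,k=2: acc = 5+4 = 9
n=3,k=0: acc = 9+3 = 12
n=3,k=1: acc = 12+4 = 16
n=3,k=2: acc = 16+5 = 21
n=4,k=0: acc = 21+4 = 25
n=4,k=1: acc = 25+5 = 30
n=4,k=2: acc = 30+6 = 36
n=5,k=0: acc = 36+5 = 41
n=5,k=1: acc = 41+6 = 47
n=5,k=2: acc = 47+7 = 54
n=6,k=0: acc = 54+6 = 60
n=6,k=1: acc = 60+7 = 67
n=6,k=2: acc = 67+8 = 75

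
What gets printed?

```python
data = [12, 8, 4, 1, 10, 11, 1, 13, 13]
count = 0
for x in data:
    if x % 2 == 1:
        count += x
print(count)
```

39

x=12: not odd
x=8: not odd
x=4: not odd
x=1: odd, count = 0+1 = 1
x=10: not odd
x=11: odd, count = 1+11 = 12
x=1: odd, count = 12+1 = 13
x=13: odd, count = 13+13 = 26
x=13: odd, count = 26+13 = 39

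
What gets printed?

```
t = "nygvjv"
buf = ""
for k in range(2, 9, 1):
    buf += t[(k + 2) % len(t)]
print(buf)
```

k=2: add t[4]='j' → 'j'
k=3: add t[5]='v' → 'jv'
k=4: add t[0]='n' → 'jvn'
k=5: add t[1]='y' → 'jvny'
k=6: add t[2]='g' → 'jvnyg'
k=7: add t[3]='v' → 'jvnygv'
k=8: add t[4]='j' → 'jvnygvj'

jvnygvj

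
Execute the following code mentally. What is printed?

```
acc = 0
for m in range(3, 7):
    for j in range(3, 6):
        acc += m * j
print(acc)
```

216

m=3,j=3: acc = 0+9 = 9
m=3,j=4: acc = 9+12 = 21
m=3,j=5: acc = 21+15 = 36
m=4,j=3: acc = 36+12 = 48
m=4,j=4: acc = 48+16 = 64
m=4,j=5: acc = 64+20 = 84
m=5,j=3: acc = 84+15 = 99
m=5,j=4: acc = 99+20 = 119
m=5,j=5: acc = 119+25 = 144
m=6,j=3: acc = 144+18 = 162
m=6,j=4: acc = 162+24 = 186
m=6,j=5: acc = 186+30 = 216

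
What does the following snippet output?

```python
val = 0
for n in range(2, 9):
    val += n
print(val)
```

35

n=2: val = 0+2 = 2
n=3: val = 2+3 = 5
n=4: val = 5+4 = 9
n=5: val = 9+5 = 14
n=6: val = 14+6 = 20
n=7: val = 20+7 = 27
n=8: val = 27+8 = 35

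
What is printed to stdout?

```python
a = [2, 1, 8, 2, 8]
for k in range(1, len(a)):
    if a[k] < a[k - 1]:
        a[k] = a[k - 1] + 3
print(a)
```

[2, 5, 8, 11, 14]

k=1: 1<2, a[1] = 2+3 = 5 → [2, 5, 8, 2, 8]
k=2: 8>=5, unchanged → [2, 5, 8, 2, 8]
k=3: 2<8, a[3] = 8+3 = 11 → [2, 5, 8, 11, 8]
k=4: 8<11, a[4] = 11+3 = 14 → [2, 5, 8, 11, 14]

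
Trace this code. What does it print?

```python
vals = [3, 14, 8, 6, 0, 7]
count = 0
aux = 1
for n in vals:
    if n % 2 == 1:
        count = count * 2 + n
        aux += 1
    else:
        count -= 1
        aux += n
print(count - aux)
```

-26

n=3: odd, count = 0*2+3 = 3; aux=2
n=14: not odd, count = 3-1 = 2; aux=16
n=8: not odd, count = 2-1 = 1; aux=24
n=6: not odd, count = 1-1 = 0; aux=30
n=0: not odd, count = 0-1 = -1; aux=30
n=7: odd, count = (-1)*2+7 = 5; aux=31
count-aux = 5-31 = -26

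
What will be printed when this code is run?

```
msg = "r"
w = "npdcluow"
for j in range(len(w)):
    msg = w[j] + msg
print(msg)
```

j=0: prepend 'n' → 'nr'
j=1: prepend 'p' → 'pnr'
j=2: prepend 'd' → 'dpnr'
j=3: prepend 'c' → 'cdpnr'
j=4: prepend 'l' → 'lcdpnr'
j=5: prepend 'u' → 'ulcdpnr'
j=6: prepend 'o' → 'oulcdpnr'
j=7: prepend 'w' → 'woulcdpnr'

woulcdpnr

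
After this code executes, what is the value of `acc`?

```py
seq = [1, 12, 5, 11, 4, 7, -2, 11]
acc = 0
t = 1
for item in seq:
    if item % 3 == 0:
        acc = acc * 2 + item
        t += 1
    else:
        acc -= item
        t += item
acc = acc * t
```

item=1: not %3==0, acc = 0-1 = -1; t=2
item=12: %3==0, acc = (-1)*2+12 = 10; t=3
item=5: not %3==0, acc = 10-5 = 5; t=8
item=11: not %3==0, acc = 5-11 = -6; t=19
item=4: not %3==0, acc = (-6)-4 = -10; t=23
item=7: not %3==0, acc = (-10)-7 = -17; t=30
item=-2: not %3==0, acc = (-17)-(-2) = -15; t=28
item=11: not %3==0, acc = (-15)-11 = -26; t=39
acc*t = (-26)*39 = -1014

-1014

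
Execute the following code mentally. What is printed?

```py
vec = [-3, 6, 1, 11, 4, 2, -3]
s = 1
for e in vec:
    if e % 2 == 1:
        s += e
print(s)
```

7

e=-3: odd, s = 1+(-3) = -2
e=6: not odd
e=1: odd, s = (-2)+1 = -1
e=11: odd, s = (-1)+11 = 10
e=4: not odd
e=2: not odd
e=-3: odd, s = 10+(-3) = 7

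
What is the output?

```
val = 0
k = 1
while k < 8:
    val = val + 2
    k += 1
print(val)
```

14

k=1: val = 0+2 = 2
k=2: val = 2+2 = 4
k=3: val = 4+2 = 6
k=4: val = 6+2 = 8
k=5: val = 8+2 = 10
k=6: val = 10+2 = 12
k=7: val = 12+2 = 14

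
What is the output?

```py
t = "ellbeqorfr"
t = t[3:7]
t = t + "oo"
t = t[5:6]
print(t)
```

o

slice [3:7] → 'beqo'
+ 'oo' → 'beqooo'
slice [5:6] → 'o'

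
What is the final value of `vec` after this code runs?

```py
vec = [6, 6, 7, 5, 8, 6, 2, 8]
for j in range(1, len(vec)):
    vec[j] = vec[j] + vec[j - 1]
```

[6, 12, 19, 24, 32, 38, 40, 48]

j=1: vec[1] = 6+6 = 12 → [6, 12, 7, 5, 8, 6, 2, 8]
j=2: vec[2] = 7+12 = 19 → [6, 12, 19, 5, 8, 6, 2, 8]
j=3: vec[3] = 5+19 = 24 → [6, 12, 19, 24, 8, 6, 2, 8]
j=4: vec[4] = 8+24 = 32 → [6, 12, 19, 24, 32, 6, 2, 8]
j=5: vec[5] = 6+32 = 38 → [6, 12, 19, 24, 32, 38, 2, 8]
j=6: vec[6] = 2+38 = 40 → [6, 12, 19, 24, 32, 38, 40, 8]
j=7: vec[7] = 8+40 = 48 → [6, 12, 19, 24, 32, 38, 40, 48]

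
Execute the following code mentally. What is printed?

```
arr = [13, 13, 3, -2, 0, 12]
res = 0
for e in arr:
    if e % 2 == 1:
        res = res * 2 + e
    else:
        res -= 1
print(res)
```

78

e=13: odd, res = 0*2+13 = 13
e=13: odd, res = 13*2+13 = 39
e=3: odd, res = 39*2+3 = 81
e=-2: not odd, res = 81-1 = 80
e=0: not odd, res = 80-1 = 79
e=12: not odd, res = 79-1 = 78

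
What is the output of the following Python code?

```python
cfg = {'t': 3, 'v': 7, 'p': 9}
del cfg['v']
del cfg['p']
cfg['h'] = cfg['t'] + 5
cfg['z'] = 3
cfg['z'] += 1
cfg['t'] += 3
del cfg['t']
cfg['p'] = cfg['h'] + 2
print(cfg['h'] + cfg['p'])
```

del 'v' → {'t': 3, 'p': 9}
del 'p' → {'t': 3}
cfg['h'] = cfg['t']+5 = 8 → {'t': 3, 'h': 8}
cfg['z'] = 3 → {'t': 3, 'h': 8, 'z': 3}
cfg['z'] = 3+1 = 4 → {'t': 3, 'h': 8, 'z': 4}
cfg['t'] = 3+3 = 6 → {'t': 6, 'h': 8, 'z': 4}
del 't' → {'h': 8, 'z': 4}
cfg['p'] = cfg['h']+2 = 10 → {'h': 8, 'z': 4, 'p': 10}
cfg['h']+cfg['p'] = 8+10 = 18

18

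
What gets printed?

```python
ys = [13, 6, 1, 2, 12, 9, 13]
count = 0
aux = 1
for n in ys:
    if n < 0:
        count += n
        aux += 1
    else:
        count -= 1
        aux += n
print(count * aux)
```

-399

n=13: not <0, count = 0-1 = -1; aux=14
n=6: not <0, count = (-1)-1 = -2; aux=20
n=1: not <0, count = (-2)-1 = -3; aux=21
n=2: not <0, count = (-3)-1 = -4; aux=23
n=12: not <0, count = (-4)-1 = -5; aux=35
n=9: not <0, count = (-5)-1 = -6; aux=44
n=13: not <0, count = (-6)-1 = -7; aux=57
count*aux = (-7)*57 = -399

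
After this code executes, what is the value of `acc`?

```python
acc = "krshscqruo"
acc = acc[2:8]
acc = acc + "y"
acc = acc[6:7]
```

slice [2:8] → 'shscqr'
+ 'y' → 'shscqry'
slice [6:7] → 'y'

'y'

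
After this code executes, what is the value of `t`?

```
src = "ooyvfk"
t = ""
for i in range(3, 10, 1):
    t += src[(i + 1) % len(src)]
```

i=3: add src[4]='f' → 'f'
i=4: add src[5]='k' → 'fk'
i=5: add src[0]='o' → 'fko'
i=6: add src[1]='o' → 'fkoo'
i=7: add src[2]='y' → 'fkooy'
i=8: add src[3]='v' → 'fkooyv'
i=9: add src[4]='f' → 'fkooyvf'

'fkooyvf'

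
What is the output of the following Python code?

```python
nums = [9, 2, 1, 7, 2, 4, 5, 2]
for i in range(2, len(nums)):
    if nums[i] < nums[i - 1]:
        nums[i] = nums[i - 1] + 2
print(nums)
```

i=2: 1<2, nums[2] = 2+2 = 4 → [9, 2, 4, 7, 2, 4, 5, 2]
i=3: 7>=4, unchanged → [9, 2, 4, 7, 2, 4, 5, 2]
i=4: 2<7, nums[4] = 7+2 = 9 → [9, 2, 4, 7, 9, 4, 5, 2]
i=5: 4<9, nums[5] = 9+2 = 11 → [9, 2, 4, 7, 9, 11, 5, 2]
i=6: 5<11, nums[6] = 11+2 = 13 → [9, 2, 4, 7, 9, 11, 13, 2]
i=7: 2<13, nums[7] = 13+2 = 15 → [9, 2, 4, 7, 9, 11, 13, 15]

[9, 2, 4, 7, 9, 11, 13, 15]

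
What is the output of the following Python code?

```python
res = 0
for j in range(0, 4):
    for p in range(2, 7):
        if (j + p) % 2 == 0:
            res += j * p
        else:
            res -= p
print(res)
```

j=0,p=2: even sum, res = 0+0 = 0
j=0,p=3: odd sum, res = 0-3 = -3
j=0,p=4: even sum, res = (-3)+0 = -3
j=0,p=5: odd sum, res = (-3)-5 = -8
j=0,p=6: even sum, res = (-8)+0 = -8
j=1,p=2: odd sum, res = (-8)-2 = -10
j=1,p=3: even sum, res = (-10)+3 = -7
j=1,p=4: odd sum, res = (-7)-4 = -11
j=1,p=5: even sum, res = (-11)+5 = -6
j=1,p=6: odd sum, res = (-6)-6 = -12
j=2,p=2: even sum, res = (-12)+4 = -8
j=2,p=3: odd sum, res = (-8)-3 = -11
j=2,p=4: even sum, res = (-11)+8 = -3
j=2,p=5: odd sum, res = (-3)-5 = -8
j=2,p=6: even sum, res = (-8)+12 = 4
j=3,p=2: odd sum, res = 4-2 = 2
j=3,p=3: even sum, res = 2+9 = 11
j=3,p=4: odd sum, res = 11-4 = 7
j=3,p=5: even sum, res = 7+15 = 22
j=3,p=6: odd sum, res = 22-6 = 16

16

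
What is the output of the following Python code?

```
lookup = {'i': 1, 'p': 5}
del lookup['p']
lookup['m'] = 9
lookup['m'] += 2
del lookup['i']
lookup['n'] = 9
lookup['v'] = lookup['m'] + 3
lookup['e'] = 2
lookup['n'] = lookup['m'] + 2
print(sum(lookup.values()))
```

del 'p' → {'i': 1}
lookup['m'] = 9 → {'i': 1, 'm': 9}
lookup['m'] = 9+2 = 11 → {'i': 1, 'm': 11}
del 'i' → {'m': 11}
lookup['n'] = 9 → {'m': 11, 'n': 9}
lookup['v'] = lookup['m']+3 = 14 → {'m': 11, 'n': 9, 'v': 14}
lookup['e'] = 2 → {'m': 11, 'n': 9, 'v': 14, 'e': 2}
lookup['n'] = lookup['m']+2 = 13 → {'m': 11, 'n': 13, 'v': 14, 'e': 2}
sum of values = 40

40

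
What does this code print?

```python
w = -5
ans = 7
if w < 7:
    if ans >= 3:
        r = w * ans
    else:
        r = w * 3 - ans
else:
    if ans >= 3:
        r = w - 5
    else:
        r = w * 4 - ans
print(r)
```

-35

w=-5, ans=7
w < 7 is True; ans >= 3 is True
→ r = w * ans = -35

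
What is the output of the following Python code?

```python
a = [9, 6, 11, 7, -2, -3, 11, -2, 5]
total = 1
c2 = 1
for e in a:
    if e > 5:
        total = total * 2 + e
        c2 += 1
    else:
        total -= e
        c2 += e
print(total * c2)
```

1200

e=9: >5, total = 1*2+9 = 11; c2=2
e=6: >5, total = 11*2+6 = 28; c2=3
e=11: >5, total = 28*2+11 = 67; c2=4
e=7: >5, total = 67*2+7 = 141; c2=5
e=-2: not >5, total = 141-(-2) = 143; c2=3
e=-3: not >5, total = 143-(-3) = 146; c2=0
e=11: >5, total = 146*2+11 = 303; c2=1
e=-2: not >5, total = 303-(-2) = 305; c2=-1
e=5: not >5, total = 305-5 = 300; c2=4
total*c2 = 300*4 = 1200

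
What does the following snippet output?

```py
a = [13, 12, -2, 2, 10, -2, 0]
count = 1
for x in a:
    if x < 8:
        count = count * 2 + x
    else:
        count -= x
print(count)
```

x=13: not <8, count = 1-13 = -12
x=12: not <8, count = (-12)-12 = -24
x=-2: <8, count = (-24)*2+(-2) = -50
x=2: <8, count = (-50)*2+2 = -98
x=10: not <8, count = (-98)-10 = -108
x=-2: <8, count = (-108)*2+(-2) = -218
x=0: <8, count = (-218)*2+0 = -436

-436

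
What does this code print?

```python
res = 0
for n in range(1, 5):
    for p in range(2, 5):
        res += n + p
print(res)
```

66

n=1,p=2: res = 0+3 = 3
n=1,p=3: res = 3+4 = 7
n=1,p=4: res = 7+5 = 12
n=2,p=2: res = 12+4 = 16
n=2,p=3: res = 16+5 = 21
n=2,p=4: res = 21+6 = 27
n=3,p=2: res = 27+5 = 32
n=3,p=3: res = 32+6 = 38
n=3,p=4: res = 38+7 = 45
n=4,p=2: res = 45+6 = 51
n=4,p=3: res = 51+7 = 58
n=4,p=4: res = 58+8 = 66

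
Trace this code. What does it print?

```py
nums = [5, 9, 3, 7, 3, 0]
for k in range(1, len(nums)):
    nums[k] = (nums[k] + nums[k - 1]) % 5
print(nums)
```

[5, 4, 2, 4, 2, 2]

k=1: nums[1] = (9+5)%5 = 4 → [5, 4, 3, 7, 3, 0]
k=2: nums[2] = (3+4)%5 = 2 → [5, 4, 2, 7, 3, 0]
k=3: nums[3] = (7+2)%5 = 4 → [5, 4, 2, 4, 3, 0]
k=4: nums[4] = (3+4)%5 = 2 → [5, 4, 2, 4, 2, 0]
k=5: nums[5] = (0+2)%5 = 2 → [5, 4, 2, 4, 2, 2]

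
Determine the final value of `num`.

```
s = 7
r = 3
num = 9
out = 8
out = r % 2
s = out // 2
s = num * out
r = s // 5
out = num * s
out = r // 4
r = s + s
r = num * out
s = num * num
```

out = 3%2 = 1
s = 1//2 = 0
s = 9*1 = 9
r = 9//5 = 1
out = 9*9 = 81
out = 1//4 = 0
r = 9+9 = 18
r = 9*0 = 0
s = 9*9 = 81

9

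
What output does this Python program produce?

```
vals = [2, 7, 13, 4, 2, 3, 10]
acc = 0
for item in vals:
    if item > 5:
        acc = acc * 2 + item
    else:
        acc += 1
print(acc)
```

78

item=2: not >5, acc = 0+1 = 1
item=7: >5, acc = 1*2+7 = 9
item=13: >5, acc = 9*2+13 = 31
item=4: not >5, acc = 31+1 = 32
item=2: not >5, acc = 32+1 = 33
item=3: not >5, acc = 33+1 = 34
item=10: >5, acc = 34*2+10 = 78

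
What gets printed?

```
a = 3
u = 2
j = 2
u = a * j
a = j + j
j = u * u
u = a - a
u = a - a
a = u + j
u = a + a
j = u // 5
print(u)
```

72

u = 3*2 = 6
a = 2+2 = 4
j = 6*6 = 36
u = 4-4 = 0
u = 4-4 = 0
a = 0+36 = 36
u = 36+36 = 72
j = 72//5 = 14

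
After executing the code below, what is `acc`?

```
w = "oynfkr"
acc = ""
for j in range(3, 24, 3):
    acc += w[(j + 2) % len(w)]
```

j=3: add w[5]='r' → 'r'
j=6: add w[2]='n' → 'rn'
j=9: add w[5]='r' → 'rnr'
j=12: add w[2]='n' → 'rnrn'
j=15: add w[5]='r' → 'rnrnr'
j=18: add w[2]='n' → 'rnrnrn'
j=21: add w[5]='r' → 'rnrnrnr'

'rnrnrnr'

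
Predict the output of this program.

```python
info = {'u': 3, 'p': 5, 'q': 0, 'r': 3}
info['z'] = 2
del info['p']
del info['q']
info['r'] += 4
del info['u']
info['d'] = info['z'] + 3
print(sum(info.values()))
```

info['z'] = 2 → {'u': 3, 'p': 5, 'q': 0, 'r': 3, 'z': 2}
del 'p' → {'u': 3, 'q': 0, 'r': 3, 'z': 2}
del 'q' → {'u': 3, 'r': 3, 'z': 2}
info['r'] = 3+4 = 7 → {'u': 3, 'r': 7, 'z': 2}
del 'u' → {'r': 7, 'z': 2}
info['d'] = info['z']+3 = 5 → {'r': 7, 'z': 2, 'd': 5}
sum of values = 14

14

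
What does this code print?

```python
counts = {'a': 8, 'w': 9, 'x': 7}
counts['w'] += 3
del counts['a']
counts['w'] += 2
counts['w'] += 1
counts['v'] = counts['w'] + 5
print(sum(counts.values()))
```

42

counts['w'] = 9+3 = 12 → {'a': 8, 'w': 12, 'x': 7}
del 'a' → {'w': 12, 'x': 7}
counts['w'] = 12+2 = 14 → {'w': 14, 'x': 7}
counts['w'] = 14+1 = 15 → {'w': 15, 'x': 7}
counts['v'] = counts['w']+5 = 20 → {'w': 15, 'x': 7, 'v': 20}
sum of values = 42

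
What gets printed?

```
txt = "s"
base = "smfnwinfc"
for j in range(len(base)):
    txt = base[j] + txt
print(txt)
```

cfniwnfmss

j=0: prepend 's' → 'ss'
j=1: prepend 'm' → 'mss'
j=2: prepend 'f' → 'fmss'
j=3: prepend 'n' → 'nfmss'
j=4: prepend 'w' → 'wnfmss'
j=5: prepend 'i' → 'iwnfmss'
j=6: prepend 'n' → 'niwnfmss'
j=7: prepend 'f' → 'fniwnfmss'
j=8: prepend 'c' → 'cfniwnfmss'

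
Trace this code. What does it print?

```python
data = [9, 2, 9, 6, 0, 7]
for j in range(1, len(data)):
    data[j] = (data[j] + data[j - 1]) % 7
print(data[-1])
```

5

j=1: data[1] = (2+9)%7 = 4 → [9, 4, 9, 6, 0, 7]
j=2: data[2] = (9+4)%7 = 6 → [9, 4, 6, 6, 0, 7]
j=3: data[3] = (6+6)%7 = 5 → [9, 4, 6, 5, 0, 7]
j=4: data[4] = (0+5)%7 = 5 → [9, 4, 6, 5, 5, 7]
j=5: data[5] = (7+5)%7 = 5 → [9, 4, 6, 5, 5, 5]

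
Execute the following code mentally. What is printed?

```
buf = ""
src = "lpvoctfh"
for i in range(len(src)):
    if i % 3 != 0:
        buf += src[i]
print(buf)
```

pvcth

i=0: skip
i=1: add 'p' → 'p'
i=2: add 'v' → 'pv'
i=3: skip
i=4: add 'c' → 'pvc'
i=5: add 't' → 'pvct'
i=6: skip
i=7: add 'h' → 'pvcth'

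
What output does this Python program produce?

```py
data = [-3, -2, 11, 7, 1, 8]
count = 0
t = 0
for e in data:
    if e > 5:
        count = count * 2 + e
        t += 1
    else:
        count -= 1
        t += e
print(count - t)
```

e=-3: not >5, count = 0-1 = -1; t=-3
e=-2: not >5, count = (-1)-1 = -2; t=-5
e=11: >5, count = (-2)*2+11 = 7; t=-4
e=7: >5, count = 7*2+7 = 21; t=-3
e=1: not >5, count = 21-1 = 20; t=-2
e=8: >5, count = 20*2+8 = 48; t=-1
count-t = 48-(-1) = 49

49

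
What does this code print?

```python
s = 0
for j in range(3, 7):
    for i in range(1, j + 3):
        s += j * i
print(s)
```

j=3,i=1: s = 0+3 = 3
j=3,i=2: s = 3+6 = 9
j=3,i=3: s = 9+9 = 18
j=3,i=4: s = 18+12 = 30
j=3,i=5: s = 30+15 = 45
j=4,i=1: s = 45+4 = 49
j=4,i=2: s = 49+8 = 57
j=4,i=3: s = 57+12 = 69
j=4,i=4: s = 69+16 = 85
j=4,i=5: s = 85+20 = 105
j=4,i=6: s = 105+24 = 129
j=5,i=1: s = 129+5 = 134
j=5,i=2: s = 134+10 = 144
j=5,i=3: s = 144+15 = 159
j=5,i=4: s = 159+20 = 179
j=5,i=5: s = 179+25 = 204
j=5,i=6: s = 204+30 = 234
j=5,i=7: s = 234+35 = 269
j=6,i=1: s = 269+6 = 275
j=6,i=2: s = 275+12 = 287
j=6,i=3: s = 287+18 = 305
j=6,i=4: s = 305+24 = 329
j=6,i=5: s = 329+30 = 359
j=6,i=6: s = 359+36 = 395
j=6,i=7: s = 395+42 = 437
j=6,i=8: s = 437+48 = 485

485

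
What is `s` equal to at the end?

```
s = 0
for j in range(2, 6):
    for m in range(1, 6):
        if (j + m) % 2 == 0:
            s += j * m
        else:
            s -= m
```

j=2,m=1: odd sum, s = 0-1 = -1
j=2,m=2: even sum, s = (-1)+4 = 3
j=2,m=3: odd sum, s = 3-3 = 0
j=2,m=4: even sum, s = 0+8 = 8
j=2,m=5: odd sum, s = 8-5 = 3
j=3,m=1: even sum, s = 3+3 = 6
j=3,m=2: odd sum, s = 6-2 = 4
j=3,m=3: even sum, s = 4+9 = 13
j=3,m=4: odd sum, s = 13-4 = 9
j=3,m=5: even sum, s = 9+15 = 24
j=4,m=1: odd sum, s = 24-1 = 23
j=4,m=2: even sum, s = 23+8 = 31
j=4,m=3: odd sum, s = 31-3 = 28
j=4,m=4: even sum, s = 28+16 = 44
j=4,m=5: odd sum, s = 44-5 = 39
j=5,m=1: even sum, s = 39+5 = 44
j=5,m=2: odd sum, s = 44-2 = 42
j=5,m=3: even sum, s = 42+15 = 57
j=5,m=4: odd sum, s = 57-4 = 53
j=5,m=5: even sum, s = 53+25 = 78

78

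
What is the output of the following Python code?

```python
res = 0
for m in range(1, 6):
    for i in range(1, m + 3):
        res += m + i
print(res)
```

165

m=1,i=1: res = 0+2 = 2
m=1,i=2: res = 2+3 = 5
m=1,i=3: res = 5+4 = 9
m=2,i=1: res = 9+3 = 12
m=2,i=2: res = 12+4 = 16
m=2,i=3: res = 16+5 = 21
m=2,i=4: res = 21+6 = 27
m=3,i=1: res = 27+4 = 31
m=3,i=2: res = 31+5 = 36
m=3,i=3: res = 36+6 = 42
m=3,i=4: res = 42+7 = 49
m=3,i=5: res = 49+8 = 57
m=4,i=1: res = 57+5 = 62
m=4,i=2: res = 62+6 = 68
m=4,i=3: res = 68+7 = 75
m=4,i=4: res = 75+8 = 83
m=4,i=5: res = 83+9 = 92
m=4,i=6: res = 92+10 = 102
m=5,i=1: res = 102+6 = 108
m=5,i=2: res = 108+7 = 115
m=5,i=3: res = 115+8 = 123
m=5,i=4: res = 123+9 = 132
m=5,i=5: res = 132+10 = 142
m=5,i=6: res = 142+11 = 153
m=5,i=7: res = 153+12 = 165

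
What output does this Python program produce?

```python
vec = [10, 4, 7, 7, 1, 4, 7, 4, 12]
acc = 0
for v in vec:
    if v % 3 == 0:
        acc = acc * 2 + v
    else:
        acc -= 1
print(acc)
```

-4

v=10: not %3==0, acc = 0-1 = -1
v=4: not %3==0, acc = (-1)-1 = -2
v=7: not %3==0, acc = (-2)-1 = -3
v=7: not %3==0, acc = (-3)-1 = -4
v=1: not %3==0, acc = (-4)-1 = -5
v=4: not %3==0, acc = (-5)-1 = -6
v=7: not %3==0, acc = (-6)-1 = -7
v=4: not %3==0, acc = (-7)-1 = -8
v=12: %3==0, acc = (-8)*2+12 = -4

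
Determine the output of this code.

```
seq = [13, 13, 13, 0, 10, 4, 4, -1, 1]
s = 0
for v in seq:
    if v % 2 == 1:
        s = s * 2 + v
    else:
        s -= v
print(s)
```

291

v=13: odd, s = 0*2+13 = 13
v=13: odd, s = 13*2+13 = 39
v=13: odd, s = 39*2+13 = 91
v=0: not odd, s = 91-0 = 91
v=10: not odd, s = 91-10 = 81
v=4: not odd, s = 81-4 = 77
v=4: not odd, s = 77-4 = 73
v=-1: odd, s = 73*2+(-1) = 145
v=1: odd, s = 145*2+1 = 291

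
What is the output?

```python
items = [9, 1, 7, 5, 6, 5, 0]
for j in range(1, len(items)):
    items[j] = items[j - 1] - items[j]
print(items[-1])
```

j=1: items[1] = 9-1 = 8 → [9, 8, 7, 5, 6, 5, 0]
j=2: items[2] = 8-7 = 1 → [9, 8, 1, 5, 6, 5, 0]
j=3: items[3] = 1-5 = -4 → [9, 8, 1, -4, 6, 5, 0]
j=4: items[4] = (-4)-6 = -10 → [9, 8, 1, -4, -10, 5, 0]
j=5: items[5] = (-10)-5 = -15 → [9, 8, 1, -4, -10, -15, 0]
j=6: items[6] = (-15)-0 = -15 → [9, 8, 1, -4, -10, -15, -15]

-15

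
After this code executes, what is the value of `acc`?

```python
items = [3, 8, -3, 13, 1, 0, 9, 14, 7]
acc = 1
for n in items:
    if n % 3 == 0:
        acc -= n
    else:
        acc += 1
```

n=3: %3==0, acc = 1-3 = -2
n=8: not %3==0, acc = (-2)+1 = -1
n=-3: %3==0, acc = (-1)-(-3) = 2
n=13: not %3==0, acc = 2+1 = 3
n=1: not %3==0, acc = 3+1 = 4
n=0: %3==0, acc = 4-0 = 4
n=9: %3==0, acc = 4-9 = -5
n=14: not %3==0, acc = (-5)+1 = -4
n=7: not %3==0, acc = (-4)+1 = -3

-3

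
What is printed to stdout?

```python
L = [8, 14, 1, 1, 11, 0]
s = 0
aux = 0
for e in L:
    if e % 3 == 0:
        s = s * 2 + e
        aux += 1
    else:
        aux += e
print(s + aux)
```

e=8: not %3==0; aux=8
e=14: not %3==0; aux=22
e=1: not %3==0; aux=23
e=1: not %3==0; aux=24
e=11: not %3==0; aux=35
e=0: %3==0, s = 0*2+0 = 0; aux=36
s+aux = 0+36 = 36

36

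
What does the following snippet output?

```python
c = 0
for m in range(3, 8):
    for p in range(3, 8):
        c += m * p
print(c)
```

625

m=3,p=3: c = 0+9 = 9
m=3,p=4: c = 9+12 = 21
m=3,p=5: c = 21+15 = 36
m=3,p=6: c = 36+18 = 54
m=3,p=7: c = 54+21 = 75
m=4,p=3: c = 75+12 = 87
m=4,p=4: c = 87+16 = 103
m=4,p=5: c = 103+20 = 123
m=4,p=6: c = 123+24 = 147
m=4,p=7: c = 147+28 = 175
m=5,p=3: c = 175+15 = 190
m=5,p=4: c = 190+20 = 210
m=5,p=5: c = 210+25 = 235
m=5,p=6: c = 235+30 = 265
m=5,p=7: c = 265+35 = 300
m=6,p=3: c = 300+18 = 318
m=6,p=4: c = 318+24 = 342
m=6,p=5: c = 342+30 = 372
m=6,p=6: c = 372+36 = 408
m=6,p=7: c = 408+42 = 450
m=7,p=3: c = 450+21 = 471
m=7,p=4: c = 471+28 = 499
m=7,p=5: c = 499+35 = 534
m=7,p=6: c = 534+42 = 576
m=7,p=7: c = 576+49 = 625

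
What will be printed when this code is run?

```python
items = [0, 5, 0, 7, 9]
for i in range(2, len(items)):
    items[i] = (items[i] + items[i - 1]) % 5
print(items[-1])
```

1

i=2: items[2] = (0+5)%5 = 0 → [0, 5, 0, 7, 9]
i=3: items[3] = (7+0)%5 = 2 → [0, 5, 0, 2, 9]
i=4: items[4] = (9+2)%5 = 1 → [0, 5, 0, 2, 1]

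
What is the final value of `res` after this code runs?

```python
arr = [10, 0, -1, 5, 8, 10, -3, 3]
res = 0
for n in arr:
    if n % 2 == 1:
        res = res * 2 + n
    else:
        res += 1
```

n=10: not odd, res = 0+1 = 1
n=0: not odd, res = 1+1 = 2
n=-1: odd, res = 2*2+(-1) = 3
n=5: odd, res = 3*2+5 = 11
n=8: not odd, res = 11+1 = 12
n=10: not odd, res = 12+1 = 13
n=-3: odd, res = 13*2+(-3) = 23
n=3: odd, res = 23*2+3 = 49

49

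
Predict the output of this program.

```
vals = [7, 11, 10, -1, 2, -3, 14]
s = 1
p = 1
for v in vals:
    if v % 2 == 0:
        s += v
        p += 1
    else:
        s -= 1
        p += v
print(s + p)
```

41

v=7: not even, s = 1-1 = 0; p=8
v=11: not even, s = 0-1 = -1; p=19
v=10: even, s = (-1)+10 = 9; p=20
v=-1: not even, s = 9-1 = 8; p=19
v=2: even, s = 8+2 = 10; p=20
v=-3: not even, s = 10-1 = 9; p=17
v=14: even, s = 9+14 = 23; p=18
s+p = 23+18 = 41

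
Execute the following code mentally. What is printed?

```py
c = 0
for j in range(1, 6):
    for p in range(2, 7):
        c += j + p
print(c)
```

j=1,p=2: c = 0+3 = 3
j=1,p=3: c = 3+4 = 7
j=1,p=4: c = 7+5 = 12
j=1,p=5: c = 12+6 = 18
j=1,p=6: c = 18+7 = 25
j=2,p=2: c = 25+4 = 29
j=2,p=3: c = 29+5 = 34
j=2,p=4: c = 34+6 = 40
j=2,p=5: c = 40+7 = 47
j=2,p=6: c = 47+8 = 55
j=3,p=2: c = 55+5 = 60
j=3,p=3: c = 60+6 = 66
j=3,p=4: c = 66+7 = 73
j=3,p=5: c = 73+8 = 81
j=3,p=6: c = 81+9 = 90
j=4,p=2: c = 90+6 = 96
j=4,p=3: c = 96+7 = 103
j=4,p=4: c = 103+8 = 111
j=4,p=5: c = 111+9 = 120
j=4,p=6: c = 120+10 = 130
j=5,p=2: c = 130+7 = 137
j=5,p=3: c = 137+8 = 145
j=5,p=4: c = 145+9 = 154
j=5,p=5: c = 154+10 = 164
j=5,p=6: c = 164+11 = 175

175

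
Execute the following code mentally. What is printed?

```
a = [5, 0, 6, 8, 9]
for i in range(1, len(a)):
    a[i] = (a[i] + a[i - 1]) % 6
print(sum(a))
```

20

i=1: a[1] = (0+5)%6 = 5 → [5, 5, 6, 8, 9]
i=2: a[2] = (6+5)%6 = 5 → [5, 5, 5, 8, 9]
i=3: a[3] = (8+5)%6 = 1 → [5, 5, 5, 1, 9]
i=4: a[4] = (9+1)%6 = 4 → [5, 5, 5, 1, 4]
sum = 20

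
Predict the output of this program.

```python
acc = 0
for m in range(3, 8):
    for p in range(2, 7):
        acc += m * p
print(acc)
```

500

m=3,p=2: acc = 0+6 = 6
m=3,p=3: acc = 6+9 = 15
m=3,p=4: acc = 15+12 = 27
m=3,p=5: acc = 27+15 = 42
m=3,p=6: acc = 42+18 = 60
m=4,p=2: acc = 60+8 = 68
m=4,p=3: acc = 68+12 = 80
m=4,p=4: acc = 80+16 = 96
m=4,p=5: acc = 96+20 = 116
m=4,p=6: acc = 116+24 = 140
m=5,p=2: acc = 140+10 = 150
m=5,p=3: acc = 150+15 = 165
m=5,p=4: acc = 165+20 = 185
m=5,p=5: acc = 185+25 = 210
m=5,p=6: acc = 210+30 = 240
m=6,p=2: acc = 240+12 = 252
m=6,p=3: acc = 252+18 = 270
m=6,p=4: acc = 270+24 = 294
m=6,p=5: acc = 294+30 = 324
m=6,p=6: acc = 324+36 = 360
m=7,p=2: acc = 360+14 = 374
m=7,p=3: acc = 374+21 = 395
m=7,p=4: acc = 395+28 = 423
m=7,p=5: acc = 423+35 = 458
m=7,p=6: acc = 458+42 = 500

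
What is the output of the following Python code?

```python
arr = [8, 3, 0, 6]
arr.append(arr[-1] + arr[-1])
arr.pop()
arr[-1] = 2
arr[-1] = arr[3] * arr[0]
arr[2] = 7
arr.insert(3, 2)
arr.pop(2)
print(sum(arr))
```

append arr[-1]+arr[-1] = 6+6 = 12 → [8, 3, 0, 6, 12]
pop() removes 12 → [8, 3, 0, 6]
arr[-1] = 2 → [8, 3, 0, 2]
arr[-1] = arr[3]*arr[0] = 2*8 = 16 → [8, 3, 0, 16]
arr[2] = 7 → [8, 3, 7, 16]
insert 2 at 3 → [8, 3, 7, 2, 16]
pop(2) removes 7 → [8, 3, 2, 16]
sum = 29

29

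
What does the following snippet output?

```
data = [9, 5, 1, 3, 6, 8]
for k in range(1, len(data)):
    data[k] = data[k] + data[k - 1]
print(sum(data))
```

112

k=1: data[1] = 5+9 = 14 → [9, 14, 1, 3, 6, 8]
k=2: data[2] = 1+14 = 15 → [9, 14, 15, 3, 6, 8]
k=3: data[3] = 3+15 = 18 → [9, 14, 15, 18, 6, 8]
k=4: data[4] = 6+18 = 24 → [9, 14, 15, 18, 24, 8]
k=5: data[5] = 8+24 = 32 → [9, 14, 15, 18, 24, 32]
sum = 112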